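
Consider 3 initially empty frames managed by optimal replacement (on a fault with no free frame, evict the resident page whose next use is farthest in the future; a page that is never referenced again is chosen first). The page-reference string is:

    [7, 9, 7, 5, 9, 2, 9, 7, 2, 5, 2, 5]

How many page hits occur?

7: fault, frames [7]
9: fault, frames [7, 9]
7: hit
5: fault, frames [7, 9, 5]
9: hit
2: fault, evict 5, frames [7, 9, 2]
9: hit
7: hit
2: hit
5: fault, evict 9, frames [7, 2, 5]
2: hit
5: hit
Hits: 7.

7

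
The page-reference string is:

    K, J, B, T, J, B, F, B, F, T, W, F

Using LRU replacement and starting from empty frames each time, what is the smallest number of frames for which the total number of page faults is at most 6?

4

f=1: 12 faults
f=2: 10 faults
f=3: 7 faults
f=4: 6 faults
f=5: 6 faults
f=6: 6 faults
Smallest f with faults ≤ 6 is 4.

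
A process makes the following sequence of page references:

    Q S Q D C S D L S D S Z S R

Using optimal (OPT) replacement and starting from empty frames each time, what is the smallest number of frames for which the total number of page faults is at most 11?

2

f=1: 14 faults
f=2: 9 faults
f=3: 7 faults
f=4: 7 faults
f=5: 7 faults
f=6: 7 faults
f=7: 7 faults
Smallest f with faults ≤ 11 is 2.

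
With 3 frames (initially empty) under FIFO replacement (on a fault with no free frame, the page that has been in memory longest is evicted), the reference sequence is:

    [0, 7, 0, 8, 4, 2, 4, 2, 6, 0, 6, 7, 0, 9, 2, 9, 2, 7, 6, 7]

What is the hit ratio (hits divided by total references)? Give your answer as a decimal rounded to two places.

0 -> miss, frames (0)
7 -> miss, frames (0 7)
0 -> hit
8 -> miss, frames (0 7 8)
4 -> miss, evict 0, frames (7 8 4)
2 -> miss, evict 7, frames (8 4 2)
4 -> hit
2 -> hit
6 -> miss, evict 8, frames (4 2 6)
0 -> miss, evict 4, frames (2 6 0)
6 -> hit
7 -> miss, evict 2, frames (6 0 7)
0 -> hit
9 -> miss, evict 6, frames (0 7 9)
2 -> miss, evict 0, frames (7 9 2)
9 -> hit
2 -> hit
7 -> hit
6 -> miss, evict 7, frames (9 2 6)
7 -> miss, evict 9, frames (2 6 7)
Hits: 8 of 20 references → 8/20 = 0.4000.

0.40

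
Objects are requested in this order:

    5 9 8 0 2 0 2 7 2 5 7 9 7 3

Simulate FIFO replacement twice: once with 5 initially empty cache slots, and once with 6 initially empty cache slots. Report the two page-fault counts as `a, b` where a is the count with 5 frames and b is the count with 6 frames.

9, 7

5 frames: F F F F F . . F . F . F . F → 9 faults.
6 frames: F F F F F . . F . . . . . F → 7 faults.
7 < 9: adding a frame reduced faults, as is typical.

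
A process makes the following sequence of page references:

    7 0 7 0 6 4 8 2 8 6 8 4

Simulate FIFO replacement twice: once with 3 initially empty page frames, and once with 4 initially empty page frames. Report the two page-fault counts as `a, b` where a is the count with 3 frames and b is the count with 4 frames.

8, 6

3 frames: F F . . F F F F . F . F → 8 faults.
4 frames: F F . . F F F F . . . . → 6 faults.
6 < 8: adding a frame reduced faults, as is typical.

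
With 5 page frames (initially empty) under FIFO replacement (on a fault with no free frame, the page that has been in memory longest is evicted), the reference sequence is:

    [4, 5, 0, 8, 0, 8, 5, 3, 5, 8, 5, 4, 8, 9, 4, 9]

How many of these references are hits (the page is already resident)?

9

4 → miss, frames [4]
5 → miss, frames [4, 5]
0 → miss, frames [4, 5, 0]
8 → miss, frames [4, 5, 0, 8]
0 → hit
8 → hit
5 → hit
3 → miss, frames [4, 5, 0, 8, 3]
5 → hit
8 → hit
5 → hit
4 → hit
8 → hit
9 → miss, evict 4, frames [5, 0, 8, 3, 9]
4 → miss, evict 5, frames [0, 8, 3, 9, 4]
9 → hit
Hits: 9.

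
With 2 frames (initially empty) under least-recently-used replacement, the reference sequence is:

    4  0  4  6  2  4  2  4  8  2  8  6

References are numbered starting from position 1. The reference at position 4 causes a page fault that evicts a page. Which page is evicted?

pos 1: 4: fault, frames {4}
pos 2: 0: fault, frames {4,0}
pos 3: 4: hit
pos 4: 6: fault, evict 0, frames {4,6}
At position 4, page 0 is evicted.

0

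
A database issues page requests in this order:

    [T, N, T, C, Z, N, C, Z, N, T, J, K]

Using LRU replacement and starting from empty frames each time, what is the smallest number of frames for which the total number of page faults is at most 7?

4

f=1: 12 faults
f=2: 11 faults
f=3: 8 faults
f=4: 6 faults
f=5: 6 faults
f=6: 6 faults
Smallest f with faults ≤ 7 is 4.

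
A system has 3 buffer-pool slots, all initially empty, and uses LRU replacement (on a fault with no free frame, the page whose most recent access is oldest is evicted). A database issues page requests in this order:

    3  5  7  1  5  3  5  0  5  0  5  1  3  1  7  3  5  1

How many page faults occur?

3 → miss, frames [3]
5 → miss, frames [3, 5]
7 → miss, frames [3, 5, 7]
1 → miss, evict 3, frames [5, 7, 1]
5 → hit
3 → miss, evict 7, frames [1, 5, 3]
5 → hit
0 → miss, evict 1, frames [3, 5, 0]
5 → hit
0 → hit
5 → hit
1 → miss, evict 3, frames [0, 5, 1]
3 → miss, evict 0, frames [5, 1, 3]
1 → hit
7 → miss, evict 5, frames [3, 1, 7]
3 → hit
5 → miss, evict 1, frames [7, 3, 5]
1 → miss, evict 7, frames [3, 5, 1]
Page faults: 11.

11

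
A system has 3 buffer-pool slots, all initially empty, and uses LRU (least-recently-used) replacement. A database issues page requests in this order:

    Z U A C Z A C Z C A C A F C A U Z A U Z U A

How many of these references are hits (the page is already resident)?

Z: miss, frames (Z)
U: miss, frames (Z U)
A: miss, frames (Z U A)
C: miss, evict Z, frames (U A C)
Z: miss, evict U, frames (A C Z)
A: hit
C: hit
Z: hit
C: hit
A: hit
C: hit
A: hit
F: miss, evict Z, frames (C A F)
C: hit
A: hit
U: miss, evict F, frames (C A U)
Z: miss, evict C, frames (A U Z)
A: hit
U: hit
Z: hit
U: hit
A: hit
Hits: 14.

14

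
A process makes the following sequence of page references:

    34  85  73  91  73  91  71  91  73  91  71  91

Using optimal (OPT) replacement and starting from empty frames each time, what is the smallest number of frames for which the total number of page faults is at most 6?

3

f=1: 12 faults
f=2: 7 faults
f=3: 5 faults
f=4: 5 faults
f=5: 5 faults
Smallest f with faults ≤ 6 is 3.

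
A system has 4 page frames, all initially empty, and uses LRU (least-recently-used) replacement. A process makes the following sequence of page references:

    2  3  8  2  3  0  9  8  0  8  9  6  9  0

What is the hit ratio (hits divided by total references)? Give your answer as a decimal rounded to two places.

0.50

2 -> fault, frames (2)
3 -> fault, frames (2 3)
8 -> fault, frames (2 3 8)
2 -> hit
3 -> hit
0 -> fault, frames (8 2 3 0)
9 -> fault, evict 8, frames (2 3 0 9)
8 -> fault, evict 2, frames (3 0 9 8)
0 -> hit
8 -> hit
9 -> hit
6 -> fault, evict 3, frames (0 8 9 6)
9 -> hit
0 -> hit
Hits: 7 of 14 references → 7/14 = 0.5000.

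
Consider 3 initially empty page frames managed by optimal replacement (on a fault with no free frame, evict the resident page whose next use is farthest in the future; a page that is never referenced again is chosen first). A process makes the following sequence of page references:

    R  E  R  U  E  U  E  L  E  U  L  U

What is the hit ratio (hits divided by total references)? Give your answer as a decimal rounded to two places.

0.67

R: fault, frames {R}
E: fault, frames {R,E}
R: hit
U: fault, frames {R,E,U}
E: hit
U: hit
E: hit
L: fault, evict R, frames {E,U,L}
E: hit
U: hit
L: hit
U: hit
Hits: 8 of 12 references → 8/12 = 0.6667.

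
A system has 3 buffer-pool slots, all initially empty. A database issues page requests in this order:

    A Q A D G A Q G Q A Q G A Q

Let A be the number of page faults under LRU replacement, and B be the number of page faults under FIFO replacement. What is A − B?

Under LRU: F F . F F . F . . . . . . . → 5 faults.
Under FIFO: F F . F F F F . . . . . . . → 6 faults.
A − B = 5 − 6 = -1.

-1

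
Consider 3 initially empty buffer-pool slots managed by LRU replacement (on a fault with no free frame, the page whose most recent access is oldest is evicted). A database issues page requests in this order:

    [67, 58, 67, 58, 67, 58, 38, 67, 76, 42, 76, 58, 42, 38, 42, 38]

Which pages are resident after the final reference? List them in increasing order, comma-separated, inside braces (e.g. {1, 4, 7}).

67: miss, frames (67)
58: miss, frames (67 58)
67: hit
58: hit
67: hit
58: hit
38: miss, frames (67 58 38)
67: hit
76: miss, evict 58, frames (38 67 76)
42: miss, evict 38, frames (67 76 42)
76: hit
58: miss, evict 67, frames (42 76 58)
42: hit
38: miss, evict 76, frames (58 42 38)
42: hit
38: hit

{38, 42, 58}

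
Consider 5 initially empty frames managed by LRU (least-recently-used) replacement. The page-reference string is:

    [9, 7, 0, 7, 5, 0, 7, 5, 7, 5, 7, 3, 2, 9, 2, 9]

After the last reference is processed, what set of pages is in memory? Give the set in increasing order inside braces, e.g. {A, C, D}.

9: miss, frames [9]
7: miss, frames [9, 7]
0: miss, frames [9, 7, 0]
7: hit
5: miss, frames [9, 0, 7, 5]
0: hit
7: hit
5: hit
7: hit
5: hit
7: hit
3: miss, frames [9, 0, 5, 7, 3]
2: miss, evict 9, frames [0, 5, 7, 3, 2]
9: miss, evict 0, frames [5, 7, 3, 2, 9]
2: hit
9: hit

{2, 3, 5, 7, 9}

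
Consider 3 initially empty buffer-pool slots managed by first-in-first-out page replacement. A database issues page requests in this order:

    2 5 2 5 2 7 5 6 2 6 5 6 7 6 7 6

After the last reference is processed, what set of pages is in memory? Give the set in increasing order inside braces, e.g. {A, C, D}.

{5, 6, 7}

2 → miss, frames (2)
5 → miss, frames (2 5)
2 → hit
5 → hit
2 → hit
7 → miss, frames (2 5 7)
5 → hit
6 → miss, evict 2, frames (5 7 6)
2 → miss, evict 5, frames (7 6 2)
6 → hit
5 → miss, evict 7, frames (6 2 5)
6 → hit
7 → miss, evict 6, frames (2 5 7)
6 → miss, evict 2, frames (5 7 6)
7 → hit
6 → hit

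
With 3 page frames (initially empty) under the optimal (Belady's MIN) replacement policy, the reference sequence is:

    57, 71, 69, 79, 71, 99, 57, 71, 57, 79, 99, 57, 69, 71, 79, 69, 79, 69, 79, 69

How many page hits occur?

57: miss, frames [57]
71: miss, frames [57, 71]
69: miss, frames [57, 71, 69]
79: miss, evict 69, frames [57, 71, 79]
71: hit
99: miss, evict 79, frames [57, 71, 99]
57: hit
71: hit
57: hit
79: miss, evict 71, frames [57, 99, 79]
99: hit
57: hit
69: miss, evict 99, frames [57, 79, 69]
71: miss, evict 57, frames [79, 69, 71]
79: hit
69: hit
79: hit
69: hit
79: hit
69: hit
Hits: 12.

12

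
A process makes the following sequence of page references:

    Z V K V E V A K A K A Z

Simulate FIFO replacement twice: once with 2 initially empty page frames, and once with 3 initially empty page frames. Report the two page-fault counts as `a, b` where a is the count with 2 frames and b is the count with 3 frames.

2 frames: F F F . F F F F . . . F → 8 faults.
3 frames: F F F . F . F . . . . F → 6 faults.
6 < 8: adding a frame reduced faults, as is typical.

8, 6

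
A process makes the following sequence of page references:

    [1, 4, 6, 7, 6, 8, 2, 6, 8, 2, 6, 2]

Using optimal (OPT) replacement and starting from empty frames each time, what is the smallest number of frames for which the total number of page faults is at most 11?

2

f=1: 12 faults
f=2: 8 faults
f=3: 6 faults
f=4: 6 faults
f=5: 6 faults
f=6: 6 faults
Smallest f with faults ≤ 11 is 2.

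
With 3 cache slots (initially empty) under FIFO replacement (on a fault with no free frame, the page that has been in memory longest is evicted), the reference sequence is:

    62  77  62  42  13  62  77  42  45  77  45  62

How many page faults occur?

9

62: fault, frames [62]
77: fault, frames [62, 77]
62: hit
42: fault, frames [62, 77, 42]
13: fault, evict 62, frames [77, 42, 13]
62: fault, evict 77, frames [42, 13, 62]
77: fault, evict 42, frames [13, 62, 77]
42: fault, evict 13, frames [62, 77, 42]
45: fault, evict 62, frames [77, 42, 45]
77: hit
45: hit
62: fault, evict 77, frames [42, 45, 62]
Page faults: 9.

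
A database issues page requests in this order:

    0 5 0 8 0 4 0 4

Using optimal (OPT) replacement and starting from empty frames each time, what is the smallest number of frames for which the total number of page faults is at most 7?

f=1: 8 faults
f=2: 4 faults
f=3: 4 faults
f=4: 4 faults
Smallest f with faults ≤ 7 is 2.

2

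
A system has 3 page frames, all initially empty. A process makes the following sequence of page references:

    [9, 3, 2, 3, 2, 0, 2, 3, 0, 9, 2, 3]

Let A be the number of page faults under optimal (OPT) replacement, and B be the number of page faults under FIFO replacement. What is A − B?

-1

Under OPT: F F F . . F . . . F . . → 5 faults.
Under FIFO: F F F . . F . . . F . F → 6 faults.
A − B = 5 − 6 = -1.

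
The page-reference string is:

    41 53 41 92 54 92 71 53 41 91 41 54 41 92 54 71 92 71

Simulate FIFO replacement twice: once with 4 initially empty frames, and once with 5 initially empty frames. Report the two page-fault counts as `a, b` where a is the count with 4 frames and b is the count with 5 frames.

10, 7

4 frames: F F . F F . F . F F . . . F F F . . → 10 faults.
5 frames: F F . F F . F . . F F . . . . . . . → 7 faults.
7 < 10: adding a frame reduced faults, as is typical.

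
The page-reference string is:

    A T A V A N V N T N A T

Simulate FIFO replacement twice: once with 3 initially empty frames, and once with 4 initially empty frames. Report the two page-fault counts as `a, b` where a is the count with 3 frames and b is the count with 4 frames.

3 frames: F F . F . F . . . . F F → 6 faults.
4 frames: F F . F . F . . . . . . → 4 faults.
4 < 6: adding a frame reduced faults, as is typical.

6, 4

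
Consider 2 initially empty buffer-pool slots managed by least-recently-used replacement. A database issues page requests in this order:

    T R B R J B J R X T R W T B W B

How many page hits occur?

T: miss, frames (T)
R: miss, frames (T R)
B: miss, evict T, frames (R B)
R: hit
J: miss, evict B, frames (R J)
B: miss, evict R, frames (J B)
J: hit
R: miss, evict B, frames (J R)
X: miss, evict J, frames (R X)
T: miss, evict R, frames (X T)
R: miss, evict X, frames (T R)
W: miss, evict T, frames (R W)
T: miss, evict R, frames (W T)
B: miss, evict W, frames (T B)
W: miss, evict T, frames (B W)
B: hit
Hits: 3.

3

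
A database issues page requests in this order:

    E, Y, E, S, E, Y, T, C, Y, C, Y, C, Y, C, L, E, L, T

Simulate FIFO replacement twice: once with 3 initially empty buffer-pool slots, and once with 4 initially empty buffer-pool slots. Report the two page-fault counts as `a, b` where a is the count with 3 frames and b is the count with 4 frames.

9, 7

3 frames: F F . F . . F F F . . . . . F F . F → 9 faults.
4 frames: F F . F . . F F . . . . . . F F . . → 7 faults.
7 < 9: adding a frame reduced faults, as is typical.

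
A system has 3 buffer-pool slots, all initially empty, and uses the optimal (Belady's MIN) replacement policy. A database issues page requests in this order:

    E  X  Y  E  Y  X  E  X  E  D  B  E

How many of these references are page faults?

E -> miss, frames [E]
X -> miss, frames [E, X]
Y -> miss, frames [E, X, Y]
E -> hit
Y -> hit
X -> hit
E -> hit
X -> hit
E -> hit
D -> miss, evict Y, frames [E, X, D]
B -> miss, evict D, frames [E, X, B]
E -> hit
Page faults: 5.

5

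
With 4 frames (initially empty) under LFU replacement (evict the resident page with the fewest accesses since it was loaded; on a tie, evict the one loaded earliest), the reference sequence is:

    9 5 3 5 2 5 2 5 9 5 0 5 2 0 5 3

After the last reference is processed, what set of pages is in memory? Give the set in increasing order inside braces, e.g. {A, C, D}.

9 -> fault, frames (9)
5 -> fault, frames (9 5)
3 -> fault, frames (9 5 3)
5 -> hit
2 -> fault, frames (9 5 3 2)
5 -> hit
2 -> hit
5 -> hit
9 -> hit
5 -> hit
0 -> fault, evict 3, frames (9 5 2 0)
5 -> hit
2 -> hit
0 -> hit
5 -> hit
3 -> fault, evict 9, frames (5 2 0 3)

{0, 2, 3, 5}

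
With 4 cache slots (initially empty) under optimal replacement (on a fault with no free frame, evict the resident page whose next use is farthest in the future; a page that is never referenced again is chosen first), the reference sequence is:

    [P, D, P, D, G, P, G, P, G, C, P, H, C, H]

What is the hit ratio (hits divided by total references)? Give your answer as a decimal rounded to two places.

0.64

P → miss, frames (P)
D → miss, frames (P D)
P → hit
D → hit
G → miss, frames (P D G)
P → hit
G → hit
P → hit
G → hit
C → miss, frames (P D G C)
P → hit
H → miss, evict G, frames (P D C H)
C → hit
H → hit
Hits: 9 of 14 references → 9/14 = 0.6429.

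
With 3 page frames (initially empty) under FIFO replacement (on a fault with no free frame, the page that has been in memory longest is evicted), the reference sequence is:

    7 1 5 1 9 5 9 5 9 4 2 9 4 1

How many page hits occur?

7

7: miss, frames [7]
1: miss, frames [7, 1]
5: miss, frames [7, 1, 5]
1: hit
9: miss, evict 7, frames [1, 5, 9]
5: hit
9: hit
5: hit
9: hit
4: miss, evict 1, frames [5, 9, 4]
2: miss, evict 5, frames [9, 4, 2]
9: hit
4: hit
1: miss, evict 9, frames [4, 2, 1]
Hits: 7.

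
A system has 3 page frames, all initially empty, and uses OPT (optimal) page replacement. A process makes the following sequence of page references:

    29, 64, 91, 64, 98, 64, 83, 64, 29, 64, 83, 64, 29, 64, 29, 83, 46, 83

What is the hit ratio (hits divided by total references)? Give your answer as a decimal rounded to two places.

29: miss, frames [29]
64: miss, frames [29, 64]
91: miss, frames [29, 64, 91]
64: hit
98: miss, evict 91, frames [29, 64, 98]
64: hit
83: miss, evict 98, frames [29, 64, 83]
64: hit
29: hit
64: hit
83: hit
64: hit
29: hit
64: hit
29: hit
83: hit
46: miss, evict 64, frames [29, 83, 46]
83: hit
Hits: 12 of 18 references → 12/18 = 0.6667.

0.67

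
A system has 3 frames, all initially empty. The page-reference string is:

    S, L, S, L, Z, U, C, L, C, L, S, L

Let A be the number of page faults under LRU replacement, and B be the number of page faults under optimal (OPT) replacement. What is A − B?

2

Under LRU: F F . . F F F F . . F . → 7 faults.
Under OPT: F F . . F F F . . . . . → 5 faults.
A − B = 7 − 5 = 2.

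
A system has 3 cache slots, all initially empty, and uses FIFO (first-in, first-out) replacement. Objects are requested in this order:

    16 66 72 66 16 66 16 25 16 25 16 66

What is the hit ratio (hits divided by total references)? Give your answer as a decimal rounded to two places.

16: fault, frames [16]
66: fault, frames [16, 66]
72: fault, frames [16, 66, 72]
66: hit
16: hit
66: hit
16: hit
25: fault, evict 16, frames [66, 72, 25]
16: fault, evict 66, frames [72, 25, 16]
25: hit
16: hit
66: fault, evict 72, frames [25, 16, 66]
Hits: 6 of 12 references → 6/12 = 0.5000.

0.50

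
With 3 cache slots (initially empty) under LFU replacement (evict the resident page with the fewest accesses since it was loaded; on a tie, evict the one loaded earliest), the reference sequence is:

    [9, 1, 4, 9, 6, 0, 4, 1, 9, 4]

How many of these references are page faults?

9 -> fault, frames [9]
1 -> fault, frames [9, 1]
4 -> fault, frames [9, 1, 4]
9 -> hit
6 -> fault, evict 1, frames [9, 4, 6]
0 -> fault, evict 4, frames [9, 6, 0]
4 -> fault, evict 6, frames [9, 0, 4]
1 -> fault, evict 0, frames [9, 4, 1]
9 -> hit
4 -> hit
Page faults: 7.

7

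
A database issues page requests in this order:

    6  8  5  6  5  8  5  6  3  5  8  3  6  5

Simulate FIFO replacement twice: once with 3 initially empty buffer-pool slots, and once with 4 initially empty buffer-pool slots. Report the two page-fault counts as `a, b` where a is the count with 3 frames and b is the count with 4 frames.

5, 4

3 frames: F F F . . . . . F . . . F . → 5 faults.
4 frames: F F F . . . . . F . . . . . → 4 faults.
4 < 5: adding a frame reduced faults, as is typical.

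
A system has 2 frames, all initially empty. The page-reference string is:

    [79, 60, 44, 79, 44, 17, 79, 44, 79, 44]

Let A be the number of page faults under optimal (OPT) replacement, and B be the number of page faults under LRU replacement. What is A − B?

Under OPT: F F F . . F . F . . → 5 faults.
Under LRU: F F F F . F F F . . → 7 faults.
A − B = 5 − 7 = -2.

-2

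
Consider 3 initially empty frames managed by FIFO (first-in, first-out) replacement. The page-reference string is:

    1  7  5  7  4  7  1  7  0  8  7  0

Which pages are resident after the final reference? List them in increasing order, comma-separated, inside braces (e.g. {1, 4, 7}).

{0, 7, 8}

1 → miss, frames {1}
7 → miss, frames {1,7}
5 → miss, frames {1,7,5}
7 → hit
4 → miss, evict 1, frames {7,5,4}
7 → hit
1 → miss, evict 7, frames {5,4,1}
7 → miss, evict 5, frames {4,1,7}
0 → miss, evict 4, frames {1,7,0}
8 → miss, evict 1, frames {7,0,8}
7 → hit
0 → hit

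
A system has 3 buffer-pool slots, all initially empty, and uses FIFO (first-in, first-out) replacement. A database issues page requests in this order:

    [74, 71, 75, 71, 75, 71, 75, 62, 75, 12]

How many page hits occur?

5

74 -> miss, frames [74]
71 -> miss, frames [74, 71]
75 -> miss, frames [74, 71, 75]
71 -> hit
75 -> hit
71 -> hit
75 -> hit
62 -> miss, evict 74, frames [71, 75, 62]
75 -> hit
12 -> miss, evict 71, frames [75, 62, 12]
Hits: 5.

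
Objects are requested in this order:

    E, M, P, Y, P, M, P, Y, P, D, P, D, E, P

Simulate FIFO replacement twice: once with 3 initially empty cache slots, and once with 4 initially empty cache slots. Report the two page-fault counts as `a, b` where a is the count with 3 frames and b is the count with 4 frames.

7, 6

3 frames: F F F F . . . . . F . . F F → 7 faults.
4 frames: F F F F . . . . . F . . F . → 6 faults.
6 < 7: adding a frame reduced faults, as is typical.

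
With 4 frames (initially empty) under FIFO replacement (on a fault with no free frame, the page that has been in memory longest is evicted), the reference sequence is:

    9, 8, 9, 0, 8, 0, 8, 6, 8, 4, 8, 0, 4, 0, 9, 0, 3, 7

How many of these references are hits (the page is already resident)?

9 -> miss, frames [9]
8 -> miss, frames [9, 8]
9 -> hit
0 -> miss, frames [9, 8, 0]
8 -> hit
0 -> hit
8 -> hit
6 -> miss, frames [9, 8, 0, 6]
8 -> hit
4 -> miss, evict 9, frames [8, 0, 6, 4]
8 -> hit
0 -> hit
4 -> hit
0 -> hit
9 -> miss, evict 8, frames [0, 6, 4, 9]
0 -> hit
3 -> miss, evict 0, frames [6, 4, 9, 3]
7 -> miss, evict 6, frames [4, 9, 3, 7]
Hits: 10.

10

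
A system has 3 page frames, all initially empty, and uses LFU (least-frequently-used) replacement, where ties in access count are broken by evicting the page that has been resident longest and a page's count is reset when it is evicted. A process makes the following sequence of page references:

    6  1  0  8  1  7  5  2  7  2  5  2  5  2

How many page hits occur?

6 -> miss, frames {6}
1 -> miss, frames {6,1}
0 -> miss, frames {6,1,0}
8 -> miss, evict 6, frames {1,0,8}
1 -> hit
7 -> miss, evict 0, frames {1,8,7}
5 -> miss, evict 8, frames {1,7,5}
2 -> miss, evict 7, frames {1,5,2}
7 -> miss, evict 5, frames {1,2,7}
2 -> hit
5 -> miss, evict 7, frames {1,2,5}
2 -> hit
5 -> hit
2 -> hit
Hits: 5.

5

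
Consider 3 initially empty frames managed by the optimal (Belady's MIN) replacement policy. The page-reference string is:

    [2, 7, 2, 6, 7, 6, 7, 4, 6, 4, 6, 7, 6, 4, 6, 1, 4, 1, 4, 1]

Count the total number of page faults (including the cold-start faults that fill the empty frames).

2 -> fault, frames {2}
7 -> fault, frames {2,7}
2 -> hit
6 -> fault, frames {2,7,6}
7 -> hit
6 -> hit
7 -> hit
4 -> fault, evict 2, frames {7,6,4}
6 -> hit
4 -> hit
6 -> hit
7 -> hit
6 -> hit
4 -> hit
6 -> hit
1 -> fault, evict 6, frames {7,4,1}
4 -> hit
1 -> hit
4 -> hit
1 -> hit
Page faults: 5.

5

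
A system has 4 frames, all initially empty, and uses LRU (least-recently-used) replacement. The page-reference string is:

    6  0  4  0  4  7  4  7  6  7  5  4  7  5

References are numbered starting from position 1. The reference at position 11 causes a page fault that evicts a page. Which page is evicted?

0

pos 1: 6 -> fault, frames [6]
pos 2: 0 -> fault, frames [6, 0]
pos 3: 4 -> fault, frames [6, 0, 4]
pos 4: 0 -> hit
pos 5: 4 -> hit
pos 6: 7 -> fault, frames [6, 0, 4, 7]
pos 7: 4 -> hit
pos 8: 7 -> hit
pos 9: 6 -> hit
pos 10: 7 -> hit
pos 11: 5 -> fault, evict 0, frames [4, 6, 7, 5]
At position 11, page 0 is evicted.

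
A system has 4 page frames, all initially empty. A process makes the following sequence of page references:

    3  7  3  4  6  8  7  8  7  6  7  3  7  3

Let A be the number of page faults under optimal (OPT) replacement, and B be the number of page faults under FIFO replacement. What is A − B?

Under OPT: F F . F F F . . . . . . . . → 5 faults.
Under FIFO: F F . F F F . . . . . F F . → 7 faults.
A − B = 5 − 7 = -2.

-2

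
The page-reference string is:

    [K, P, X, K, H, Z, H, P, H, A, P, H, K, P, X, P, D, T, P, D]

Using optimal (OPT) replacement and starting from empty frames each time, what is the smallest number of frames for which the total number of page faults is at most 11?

f=1: 20 faults
f=2: 13 faults
f=3: 10 faults
f=4: 9 faults
f=5: 8 faults
f=6: 8 faults
f=7: 8 faults
f=8: 8 faults
Smallest f with faults ≤ 11 is 3.

3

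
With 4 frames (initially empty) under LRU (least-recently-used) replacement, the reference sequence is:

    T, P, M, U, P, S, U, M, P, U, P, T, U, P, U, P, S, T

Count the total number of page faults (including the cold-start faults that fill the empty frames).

T -> fault, frames [T]
P -> fault, frames [T, P]
M -> fault, frames [T, P, M]
U -> fault, frames [T, P, M, U]
P -> hit
S -> fault, evict T, frames [M, U, P, S]
U -> hit
M -> hit
P -> hit
U -> hit
P -> hit
T -> fault, evict S, frames [M, U, P, T]
U -> hit
P -> hit
U -> hit
P -> hit
S -> fault, evict M, frames [T, U, P, S]
T -> hit
Page faults: 7.

7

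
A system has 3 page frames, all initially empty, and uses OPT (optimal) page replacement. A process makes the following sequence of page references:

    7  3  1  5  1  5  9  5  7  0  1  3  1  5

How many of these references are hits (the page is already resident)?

6

7: miss, frames (7)
3: miss, frames (7 3)
1: miss, frames (7 3 1)
5: miss, evict 3, frames (7 1 5)
1: hit
5: hit
9: miss, evict 1, frames (7 5 9)
5: hit
7: hit
0: miss, evict 9, frames (7 5 0)
1: miss, evict 0, frames (7 5 1)
3: miss, evict 7, frames (5 1 3)
1: hit
5: hit
Hits: 6.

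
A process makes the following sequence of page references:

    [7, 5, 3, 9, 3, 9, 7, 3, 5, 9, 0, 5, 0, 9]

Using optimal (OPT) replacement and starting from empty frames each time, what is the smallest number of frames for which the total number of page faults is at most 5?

4

f=1: 14 faults
f=2: 9 faults
f=3: 6 faults
f=4: 5 faults
f=5: 5 faults
Smallest f with faults ≤ 5 is 4.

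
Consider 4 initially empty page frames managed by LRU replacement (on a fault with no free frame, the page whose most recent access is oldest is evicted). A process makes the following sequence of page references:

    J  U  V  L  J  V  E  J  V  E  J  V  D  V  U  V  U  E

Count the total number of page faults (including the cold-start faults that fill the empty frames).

J: fault, frames [J]
U: fault, frames [J, U]
V: fault, frames [J, U, V]
L: fault, frames [J, U, V, L]
J: hit
V: hit
E: fault, evict U, frames [L, J, V, E]
J: hit
V: hit
E: hit
J: hit
V: hit
D: fault, evict L, frames [E, J, V, D]
V: hit
U: fault, evict E, frames [J, D, V, U]
V: hit
U: hit
E: fault, evict J, frames [D, V, U, E]
Page faults: 8.

8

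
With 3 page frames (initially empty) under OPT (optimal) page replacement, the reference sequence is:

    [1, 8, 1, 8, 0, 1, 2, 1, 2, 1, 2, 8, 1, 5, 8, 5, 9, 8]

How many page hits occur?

12

1 -> fault, frames [1]
8 -> fault, frames [1, 8]
1 -> hit
8 -> hit
0 -> fault, frames [1, 8, 0]
1 -> hit
2 -> fault, evict 0, frames [1, 8, 2]
1 -> hit
2 -> hit
1 -> hit
2 -> hit
8 -> hit
1 -> hit
5 -> fault, evict 2, frames [1, 8, 5]
8 -> hit
5 -> hit
9 -> fault, evict 5, frames [1, 8, 9]
8 -> hit
Hits: 12.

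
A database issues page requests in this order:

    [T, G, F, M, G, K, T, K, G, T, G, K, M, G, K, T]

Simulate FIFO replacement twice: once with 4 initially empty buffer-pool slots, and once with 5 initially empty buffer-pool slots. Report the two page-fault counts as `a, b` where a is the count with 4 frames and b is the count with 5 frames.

4 frames: F F F F . F F . F . . . . . . . → 7 faults.
5 frames: F F F F . F . . . . . . . . . . → 5 faults.
5 < 7: adding a frame reduced faults, as is typical.

7, 5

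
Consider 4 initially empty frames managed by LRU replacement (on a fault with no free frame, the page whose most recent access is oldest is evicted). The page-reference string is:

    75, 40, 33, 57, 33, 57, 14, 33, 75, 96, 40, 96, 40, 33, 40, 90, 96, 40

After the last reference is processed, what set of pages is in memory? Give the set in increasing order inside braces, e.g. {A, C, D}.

{33, 40, 90, 96}

75 -> miss, frames [75]
40 -> miss, frames [75, 40]
33 -> miss, frames [75, 40, 33]
57 -> miss, frames [75, 40, 33, 57]
33 -> hit
57 -> hit
14 -> miss, evict 75, frames [40, 33, 57, 14]
33 -> hit
75 -> miss, evict 40, frames [57, 14, 33, 75]
96 -> miss, evict 57, frames [14, 33, 75, 96]
40 -> miss, evict 14, frames [33, 75, 96, 40]
96 -> hit
40 -> hit
33 -> hit
40 -> hit
90 -> miss, evict 75, frames [96, 33, 40, 90]
96 -> hit
40 -> hit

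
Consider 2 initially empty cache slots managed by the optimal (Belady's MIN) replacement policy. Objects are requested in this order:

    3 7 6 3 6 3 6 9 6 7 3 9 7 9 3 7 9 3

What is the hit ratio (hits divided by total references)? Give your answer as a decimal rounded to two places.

3: miss, frames (3)
7: miss, frames (3 7)
6: miss, evict 7, frames (3 6)
3: hit
6: hit
3: hit
6: hit
9: miss, evict 3, frames (6 9)
6: hit
7: miss, evict 6, frames (9 7)
3: miss, evict 7, frames (9 3)
9: hit
7: miss, evict 3, frames (9 7)
9: hit
3: miss, evict 9, frames (7 3)
7: hit
9: miss, evict 7, frames (3 9)
3: hit
Hits: 9 of 18 references → 9/18 = 0.5000.

0.50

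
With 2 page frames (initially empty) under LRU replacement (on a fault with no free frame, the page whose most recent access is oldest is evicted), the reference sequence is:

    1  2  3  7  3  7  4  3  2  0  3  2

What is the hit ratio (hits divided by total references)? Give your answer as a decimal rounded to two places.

1 → fault, frames {1}
2 → fault, frames {1,2}
3 → fault, evict 1, frames {2,3}
7 → fault, evict 2, frames {3,7}
3 → hit
7 → hit
4 → fault, evict 3, frames {7,4}
3 → fault, evict 7, frames {4,3}
2 → fault, evict 4, frames {3,2}
0 → fault, evict 3, frames {2,0}
3 → fault, evict 2, frames {0,3}
2 → fault, evict 0, frames {3,2}
Hits: 2 of 12 references → 2/12 = 0.1667.

0.17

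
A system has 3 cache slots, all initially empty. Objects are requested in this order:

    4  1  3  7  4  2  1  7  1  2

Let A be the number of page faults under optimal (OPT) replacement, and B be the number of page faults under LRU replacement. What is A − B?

Under OPT: F F F F . F . . . . → 5 faults.
Under LRU: F F F F F F F F . . → 8 faults.
A − B = 5 − 8 = -3.

-3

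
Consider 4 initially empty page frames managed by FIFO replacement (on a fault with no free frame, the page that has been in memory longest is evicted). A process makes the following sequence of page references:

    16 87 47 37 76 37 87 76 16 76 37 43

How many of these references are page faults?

7

16: miss, frames [16]
87: miss, frames [16, 87]
47: miss, frames [16, 87, 47]
37: miss, frames [16, 87, 47, 37]
76: miss, evict 16, frames [87, 47, 37, 76]
37: hit
87: hit
76: hit
16: miss, evict 87, frames [47, 37, 76, 16]
76: hit
37: hit
43: miss, evict 47, frames [37, 76, 16, 43]
Page faults: 7.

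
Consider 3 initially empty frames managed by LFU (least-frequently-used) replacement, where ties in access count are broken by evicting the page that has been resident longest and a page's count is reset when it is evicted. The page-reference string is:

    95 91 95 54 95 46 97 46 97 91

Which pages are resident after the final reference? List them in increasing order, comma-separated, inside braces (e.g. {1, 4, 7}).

95 → fault, frames (95)
91 → fault, frames (95 91)
95 → hit
54 → fault, frames (95 91 54)
95 → hit
46 → fault, evict 91, frames (95 54 46)
97 → fault, evict 54, frames (95 46 97)
46 → hit
97 → hit
91 → fault, evict 46, frames (95 97 91)

{91, 95, 97}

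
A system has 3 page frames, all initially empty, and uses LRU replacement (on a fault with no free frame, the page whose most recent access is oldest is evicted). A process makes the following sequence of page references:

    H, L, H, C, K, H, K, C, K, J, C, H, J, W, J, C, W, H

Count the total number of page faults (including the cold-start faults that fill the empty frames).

9

H → fault, frames (H)
L → fault, frames (H L)
H → hit
C → fault, frames (L H C)
K → fault, evict L, frames (H C K)
H → hit
K → hit
C → hit
K → hit
J → fault, evict H, frames (C K J)
C → hit
H → fault, evict K, frames (J C H)
J → hit
W → fault, evict C, frames (H J W)
J → hit
C → fault, evict H, frames (W J C)
W → hit
H → fault, evict J, frames (C W H)
Page faults: 9.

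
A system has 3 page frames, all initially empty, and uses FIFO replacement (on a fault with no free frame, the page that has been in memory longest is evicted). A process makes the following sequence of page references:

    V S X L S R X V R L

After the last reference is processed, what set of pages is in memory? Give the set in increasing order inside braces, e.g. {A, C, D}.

{L, R, V}

V -> miss, frames [V]
S -> miss, frames [V, S]
X -> miss, frames [V, S, X]
L -> miss, evict V, frames [S, X, L]
S -> hit
R -> miss, evict S, frames [X, L, R]
X -> hit
V -> miss, evict X, frames [L, R, V]
R -> hit
L -> hit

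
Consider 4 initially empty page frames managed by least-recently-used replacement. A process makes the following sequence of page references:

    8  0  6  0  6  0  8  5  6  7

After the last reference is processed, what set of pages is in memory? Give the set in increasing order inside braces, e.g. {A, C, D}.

8: fault, frames [8]
0: fault, frames [8, 0]
6: fault, frames [8, 0, 6]
0: hit
6: hit
0: hit
8: hit
5: fault, frames [6, 0, 8, 5]
6: hit
7: fault, evict 0, frames [8, 5, 6, 7]

{5, 6, 7, 8}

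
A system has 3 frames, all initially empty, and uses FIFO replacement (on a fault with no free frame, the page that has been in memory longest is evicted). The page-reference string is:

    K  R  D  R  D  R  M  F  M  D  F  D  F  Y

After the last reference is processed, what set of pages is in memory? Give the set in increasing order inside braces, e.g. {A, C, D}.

{F, M, Y}

K -> miss, frames {K}
R -> miss, frames {K,R}
D -> miss, frames {K,R,D}
R -> hit
D -> hit
R -> hit
M -> miss, evict K, frames {R,D,M}
F -> miss, evict R, frames {D,M,F}
M -> hit
D -> hit
F -> hit
D -> hit
F -> hit
Y -> miss, evict D, frames {M,F,Y}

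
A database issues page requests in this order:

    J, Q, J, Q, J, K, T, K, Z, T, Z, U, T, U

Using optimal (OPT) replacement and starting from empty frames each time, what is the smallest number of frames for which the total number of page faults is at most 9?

f=1: 14 faults
f=2: 6 faults
f=3: 6 faults
f=4: 6 faults
f=5: 6 faults
f=6: 6 faults
Smallest f with faults ≤ 9 is 2.

2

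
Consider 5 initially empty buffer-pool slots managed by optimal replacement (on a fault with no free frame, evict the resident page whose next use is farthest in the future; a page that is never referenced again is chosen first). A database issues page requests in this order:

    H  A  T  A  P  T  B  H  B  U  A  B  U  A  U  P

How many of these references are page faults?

6

H → miss, frames {H}
A → miss, frames {H,A}
T → miss, frames {H,A,T}
A → hit
P → miss, frames {H,A,T,P}
T → hit
B → miss, frames {H,A,T,P,B}
H → hit
B → hit
U → miss, evict T, frames {H,A,P,B,U}
A → hit
B → hit
U → hit
A → hit
U → hit
P → hit
Page faults: 6.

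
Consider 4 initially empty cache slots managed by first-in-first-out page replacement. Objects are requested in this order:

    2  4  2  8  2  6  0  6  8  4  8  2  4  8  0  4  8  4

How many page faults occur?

2: fault, frames {2}
4: fault, frames {2,4}
2: hit
8: fault, frames {2,4,8}
2: hit
6: fault, frames {2,4,8,6}
0: fault, evict 2, frames {4,8,6,0}
6: hit
8: hit
4: hit
8: hit
2: fault, evict 4, frames {8,6,0,2}
4: fault, evict 8, frames {6,0,2,4}
8: fault, evict 6, frames {0,2,4,8}
0: hit
4: hit
8: hit
4: hit
Page faults: 8.

8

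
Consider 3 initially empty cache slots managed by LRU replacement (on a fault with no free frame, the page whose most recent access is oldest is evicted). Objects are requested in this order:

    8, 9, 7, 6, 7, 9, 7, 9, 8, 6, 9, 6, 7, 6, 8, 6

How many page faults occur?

8 → fault, frames (8)
9 → fault, frames (8 9)
7 → fault, frames (8 9 7)
6 → fault, evict 8, frames (9 7 6)
7 → hit
9 → hit
7 → hit
9 → hit
8 → fault, evict 6, frames (7 9 8)
6 → fault, evict 7, frames (9 8 6)
9 → hit
6 → hit
7 → fault, evict 8, frames (9 6 7)
6 → hit
8 → fault, evict 9, frames (7 6 8)
6 → hit
Page faults: 8.

8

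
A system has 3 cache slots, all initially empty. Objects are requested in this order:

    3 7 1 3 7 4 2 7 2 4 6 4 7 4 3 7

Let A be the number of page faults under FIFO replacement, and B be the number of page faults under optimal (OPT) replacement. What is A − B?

Under FIFO: F F F . . F F F . . F F . . F F → 10 faults.
Under OPT: F F F . . F F . . . F . . . F . → 7 faults.
A − B = 10 − 7 = 3.

3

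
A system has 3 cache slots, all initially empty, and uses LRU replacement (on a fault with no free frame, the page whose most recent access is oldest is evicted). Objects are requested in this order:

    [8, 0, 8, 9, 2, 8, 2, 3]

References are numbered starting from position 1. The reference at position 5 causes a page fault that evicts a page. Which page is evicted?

0

pos 1: 8: miss, frames {8}
pos 2: 0: miss, frames {8,0}
pos 3: 8: hit
pos 4: 9: miss, frames {0,8,9}
pos 5: 2: miss, evict 0, frames {8,9,2}
At position 5, page 0 is evicted.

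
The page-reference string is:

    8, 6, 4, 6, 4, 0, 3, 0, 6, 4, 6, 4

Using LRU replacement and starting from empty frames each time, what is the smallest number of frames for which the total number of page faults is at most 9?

f=1: 12 faults
f=2: 7 faults
f=3: 7 faults
f=4: 5 faults
f=5: 5 faults
Smallest f with faults ≤ 9 is 2.

2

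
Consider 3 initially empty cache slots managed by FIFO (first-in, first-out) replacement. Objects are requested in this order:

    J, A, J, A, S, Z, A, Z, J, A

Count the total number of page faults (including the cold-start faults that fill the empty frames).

6

J -> fault, frames (J)
A -> fault, frames (J A)
J -> hit
A -> hit
S -> fault, frames (J A S)
Z -> fault, evict J, frames (A S Z)
A -> hit
Z -> hit
J -> fault, evict A, frames (S Z J)
A -> fault, evict S, frames (Z J A)
Page faults: 6.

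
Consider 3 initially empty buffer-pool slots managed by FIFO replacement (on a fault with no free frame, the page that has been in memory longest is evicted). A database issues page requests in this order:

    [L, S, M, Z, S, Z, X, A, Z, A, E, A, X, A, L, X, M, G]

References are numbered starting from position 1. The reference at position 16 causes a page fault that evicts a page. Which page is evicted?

pos 1: L: fault, frames (L)
pos 2: S: fault, frames (L S)
pos 3: M: fault, frames (L S M)
pos 4: Z: fault, evict L, frames (S M Z)
pos 5: S: hit
pos 6: Z: hit
pos 7: X: fault, evict S, frames (M Z X)
pos 8: A: fault, evict M, frames (Z X A)
pos 9: Z: hit
pos 10: A: hit
pos 11: E: fault, evict Z, frames (X A E)
pos 12: A: hit
pos 13: X: hit
pos 14: A: hit
pos 15: L: fault, evict X, frames (A E L)
pos 16: X: fault, evict A, frames (E L X)
At position 16, page A is evicted.

A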